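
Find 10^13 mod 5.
By repeated squaring mod 5: 10^{1}≡0, 10^{2}≡0, 10^{4}≡0, 10^{8}≡0. Then 10^{13} = 10^{8+4+1} ≡ 0 × 0 × 0 ≡ 0 mod 5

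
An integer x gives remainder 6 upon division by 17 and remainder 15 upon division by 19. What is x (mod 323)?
M = 17 × 19 = 323. M₁ = 19, y₁ ≡ 9 (mod 17). M₂ = 17, y₂ ≡ 9 (mod 19). x = 6×19×9 + 15×17×9 ≡ 91 (mod 323)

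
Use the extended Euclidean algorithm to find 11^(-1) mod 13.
Extended GCD: 11(6) + 13(-5) = 1. So 11^(-1) ≡ 6 mod 13. Verify: 11 × 6 = 66 ≡ 1 mod 13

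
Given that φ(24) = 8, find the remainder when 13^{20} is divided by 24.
By Euler: 13^{8} ≡ 1 (mod 24) since gcd(13, 24) = 1. 20 = 2×8 + 4. So 13^{20} ≡ 13^{4} ≡ 1 (mod 24)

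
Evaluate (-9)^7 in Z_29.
By repeated squaring mod 29: (-9)^{1}≡20, (-9)^{2}≡23, (-9)^{4}≡7. Then (-9)^{7} = (-9)^{4+2+1} ≡ 7 × 23 × 20 ≡ 1 mod 29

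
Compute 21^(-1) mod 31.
Since 31 is prime, by Fermat 21^(-1) ≡ 21^{29} ≡ 3 mod 31. Verify: 21 × 3 = 63 ≡ 1 mod 31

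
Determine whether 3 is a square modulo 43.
By Euler's criterion: 3^{21} ≡ 42 mod 43. Since this equals -1 (≡ 42), 3 is not a QR.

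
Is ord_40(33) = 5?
Powers of 33 mod 40: 33^1≡33, 33^2≡9, 33^3≡17, 33^4≡1. Already 33^4≡1, so the order is 4 < 5. No, the actual order is 4.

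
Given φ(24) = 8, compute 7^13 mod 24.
By Euler: 7^{8} ≡ 1 (mod 24) since gcd(7, 24) = 1. 13 = 1×8 + 5. So 7^{13} ≡ 7^{5} ≡ 7 (mod 24)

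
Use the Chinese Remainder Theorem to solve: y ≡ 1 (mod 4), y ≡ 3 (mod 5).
M = 4 × 5 = 20. M₁ = 5, y₁ ≡ 1 (mod 4). M₂ = 4, y₂ ≡ 4 (mod 5). y = 1×5×1 + 3×4×4 ≡ 13 (mod 20)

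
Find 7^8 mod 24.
By repeated squaring mod 24: 7^{1}≡7, 7^{2}≡1, 7^{4}≡1, 7^{8}≡1. So 7^{8} ≡ 1 mod 24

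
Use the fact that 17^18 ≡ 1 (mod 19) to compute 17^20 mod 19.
By Fermat: 17^{18} ≡ 1 (mod 19). So 17^{20} = 17^{18} · 17^{2} ≡ 17^{2} ≡ 4 (mod 19)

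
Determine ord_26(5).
Powers of 5 mod 26: 5^1≡5, 5^2≡25, 5^3≡21, 5^4≡1. So the order of 5 is 4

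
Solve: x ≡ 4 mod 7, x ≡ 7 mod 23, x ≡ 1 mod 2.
M = 7 × 23 × 2 = 322. M₁ = 46, y₁ ≡ 2 mod 7. M₂ = 14, y₂ ≡ 5 mod 23. M₃ = 161, y₃ ≡ 1 mod 2. x = 4×46×2 + 7×14×5 + 1×161×1 ≡ 53 mod 322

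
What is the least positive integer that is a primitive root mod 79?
g = 3. For each prime q|78: 3^{39}≡78, 3^{26}≡23, 3^{6}≡18, none ≡ 1, so ord_79(3) = 78 and 3 is a primitive root.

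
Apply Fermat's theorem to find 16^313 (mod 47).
By Fermat: 16^{46} ≡ 1 (mod 47). 313 ≡ 37 (mod 46). So 16^{313} ≡ 16^{37} ≡ 37 (mod 47)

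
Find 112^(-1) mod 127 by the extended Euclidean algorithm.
Extended GCD: 112(-17) + 127(15) = 1. So 112^(-1) ≡ -17 ≡ 110 mod 127. Verify: 112 × 110 = 12320 ≡ 1 mod 127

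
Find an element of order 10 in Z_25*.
4 has order 10 mod 25 since 4^{10} ≡ 1 (mod 25) and no smaller power works.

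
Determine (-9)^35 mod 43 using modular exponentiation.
By repeated squaring mod 43: (-9)^{1}≡34, (-9)^{2}≡38, (-9)^{4}≡25, (-9)^{8}≡23, (-9)^{16}≡13, (-9)^{32}≡40. Then (-9)^{35} = (-9)^{32+2+1} ≡ 40 × 38 × 34 ≡ 37 mod 43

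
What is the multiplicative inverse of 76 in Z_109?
Since 109 is prime, by Fermat 76^(-1) ≡ 76^{107} ≡ 33 mod 109. Verify: 76 × 33 = 2508 ≡ 1 mod 109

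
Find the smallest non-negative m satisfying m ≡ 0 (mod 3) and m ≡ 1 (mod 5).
M = 3 × 5 = 15. M₁ = 5, y₁ ≡ 2 (mod 3). M₂ = 3, y₂ ≡ 2 (mod 5). m = 0×5×2 + 1×3×2 ≡ 6 (mod 15)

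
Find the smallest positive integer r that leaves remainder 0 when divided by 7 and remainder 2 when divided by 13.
M = 7 × 13 = 91. M₁ = 13, y₁ ≡ 6 (mod 7). M₂ = 7, y₂ ≡ 2 (mod 13). r = 0×13×6 + 2×7×2 ≡ 28 (mod 91)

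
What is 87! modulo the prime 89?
(88)! = (87)! × (88) ≡ -1 mod 89. So (87)! ≡ -1 × (88)^(-1) ≡ (-1)×(-1) = 1 mod 89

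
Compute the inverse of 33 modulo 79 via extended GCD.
Extended GCD: 33(12) + 79(-5) = 1. So 33^(-1) ≡ 12 mod 79. Verify: 33 × 12 = 396 ≡ 1 mod 79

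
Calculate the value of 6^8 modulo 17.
By repeated squaring mod 17: 6^{1}≡6, 6^{2}≡2, 6^{4}≡4, 6^{8}≡16. So 6^{8} ≡ 16 mod 17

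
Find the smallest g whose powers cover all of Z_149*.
g = 2. For each prime q|148: 2^{74}≡148, 2^{4}≡16, none ≡ 1, so ord_149(2) = 148 and 2 is a primitive root.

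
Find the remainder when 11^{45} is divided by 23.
By Fermat: 11^{22} ≡ 1 (mod 23). 45 = 2×22 + 1. So 11^{45} ≡ 11^{1} ≡ 11 (mod 23)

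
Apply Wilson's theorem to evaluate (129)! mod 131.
(130)! = (129)! × (130) ≡ -1 (mod 131). So (129)! ≡ -1 × (130)^(-1) ≡ (-1)×(-1) = 1 (mod 131)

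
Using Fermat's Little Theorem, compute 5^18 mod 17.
By Fermat: 5^{16} ≡ 1 (mod 17). So 5^{18} = 5^{16} · 5^{2} ≡ 5^{2} ≡ 8 (mod 17)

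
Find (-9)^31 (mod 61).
By repeated squaring (mod 61): (-9)^{1}≡52, (-9)^{2}≡20, (-9)^{4}≡34, (-9)^{8}≡58, (-9)^{16}≡9. Then (-9)^{31} = (-9)^{16+8+4+2+1} ≡ 9 × 58 × 34 × 20 × 52 ≡ 52 (mod 61)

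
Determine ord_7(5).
Powers of 5 mod 7: 5^1≡5, 5^2≡4, 5^3≡6, 5^4≡2, 5^5≡3, 5^6≡1. ord_7(5) = 6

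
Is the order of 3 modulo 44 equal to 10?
Powers of 3 mod 44: 3^1≡3, 3^2≡9, 3^3≡27, 3^4≡37, 3^5≡23, 3^6≡25, 3^7≡31, 3^8≡5, 3^9≡15, 3^10≡1. First k with 3^k≡1 is k=10. Yes, ord_44(3) = 10.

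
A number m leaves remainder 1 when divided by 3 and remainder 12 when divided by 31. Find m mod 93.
M = 3 × 31 = 93. M₁ = 31, y₁ ≡ 1 mod 3. M₂ = 3, y₂ ≡ 21 mod 31. m = 1×31×1 + 12×3×21 ≡ 43 mod 93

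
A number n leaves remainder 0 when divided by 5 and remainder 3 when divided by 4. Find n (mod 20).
M = 5 × 4 = 20. M₁ = 4, y₁ ≡ 4 (mod 5). M₂ = 5, y₂ ≡ 1 (mod 4). n = 0×4×4 + 3×5×1 ≡ 15 (mod 20)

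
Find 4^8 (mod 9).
By repeated squaring (mod 9): 4^{1}≡4, 4^{2}≡7, 4^{4}≡4, 4^{8}≡7. So 4^{8} ≡ 7 (mod 9)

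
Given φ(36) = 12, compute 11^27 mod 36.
By Euler: 11^{12} ≡ 1 mod 36 since gcd(11, 36) = 1. 27 = 2×12 + 3. So 11^{27} ≡ 11^{3} ≡ 35 mod 36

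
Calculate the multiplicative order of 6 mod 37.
Powers of 6 mod 37: 6^1≡6, 6^2≡36, 6^3≡31, 6^4≡1. ord_37(6) = 4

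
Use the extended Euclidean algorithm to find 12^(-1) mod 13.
Extended GCD: 12(-1) + 13(1) = 1. So 12^(-1) ≡ -1 ≡ 12 (mod 13). Verify: 12 × 12 = 144 ≡ 1 (mod 13)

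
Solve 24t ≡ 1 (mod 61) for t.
Since 61 is prime, by Fermat 24^(-1) ≡ 24^{59} ≡ 28 (mod 61). Verify: 24 × 28 = 672 ≡ 1 (mod 61)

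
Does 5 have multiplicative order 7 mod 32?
Powers of 5 mod 32: 5^1≡5, 5^2≡25, 5^3≡29, 5^4≡17, 5^5≡21, 5^6≡9, 5^7≡13, 5^8≡1. 5^7≡13≢1, so ord ≠ 7. No, the actual order is 8.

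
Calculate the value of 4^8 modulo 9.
By repeated squaring mod 9: 4^{1}≡4, 4^{2}≡7, 4^{4}≡4, 4^{8}≡7. So 4^{8} ≡ 7 mod 9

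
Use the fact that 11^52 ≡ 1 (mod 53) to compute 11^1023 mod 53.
By Fermat: 11^{52} ≡ 1 (mod 53). 1023 ≡ 35 (mod 52). So 11^{1023} ≡ 11^{35} ≡ 4 (mod 53)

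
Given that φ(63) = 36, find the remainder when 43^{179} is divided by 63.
By Euler: 43^{36} ≡ 1 (mod 63) since gcd(43, 63) = 1. 179 = 4×36 + 35. So 43^{179} ≡ 43^{35} ≡ 22 (mod 63)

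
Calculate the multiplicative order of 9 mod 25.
Powers of 9 mod 25: 9^1≡9, 9^2≡6, 9^3≡4, 9^4≡11, 9^5≡24, 9^6≡16, 9^7≡19, 9^8≡21, 9^9≡14, 9^10≡1. Order = 10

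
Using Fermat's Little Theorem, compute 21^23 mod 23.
By Fermat: 21^{22} ≡ 1 (mod 23). So 21^{23} = 21^{22} · 21^{1} ≡ 21^{1} ≡ 21 (mod 23)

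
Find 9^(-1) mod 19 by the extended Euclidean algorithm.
Extended GCD: 9(-2) + 19(1) = 1. So 9^(-1) ≡ -2 ≡ 17 mod 19. Verify: 9 × 17 = 153 ≡ 1 mod 19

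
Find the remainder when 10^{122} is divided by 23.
By Fermat: 10^{22} ≡ 1 mod 23. 122 = 5×22 + 12. So 10^{122} ≡ 10^{12} ≡ 13 mod 23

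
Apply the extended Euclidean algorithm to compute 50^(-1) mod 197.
Extended GCD: 50(67) + 197(-17) = 1. So 50^(-1) ≡ 67 mod 197. Verify: 50 × 67 = 3350 ≡ 1 mod 197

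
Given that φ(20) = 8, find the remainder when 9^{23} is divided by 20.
By Euler: 9^{8} ≡ 1 mod 20 since gcd(9, 20) = 1. 23 = 2×8 + 7. So 9^{23} ≡ 9^{7} ≡ 9 mod 20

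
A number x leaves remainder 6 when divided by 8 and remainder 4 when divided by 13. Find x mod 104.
M = 8 × 13 = 104. M₁ = 13, y₁ ≡ 5 mod 8. M₂ = 8, y₂ ≡ 5 mod 13. x = 6×13×5 + 4×8×5 ≡ 30 mod 104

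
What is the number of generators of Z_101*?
A prime p has φ(p-1) primitive roots; here φ(100) = 40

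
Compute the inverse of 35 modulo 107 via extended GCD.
Extended GCD: 35(52) + 107(-17) = 1. So 35^(-1) ≡ 52 (mod 107). Verify: 35 × 52 = 1820 ≡ 1 (mod 107)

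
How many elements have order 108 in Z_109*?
Number of primitive roots mod 109 = φ(p-1) = φ(108) = 36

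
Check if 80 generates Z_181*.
80^{9} ≡ 1 (mod 181) and 9 < 180, so ord_181(80) = 9 ≠ 180 and 80 is not a primitive root.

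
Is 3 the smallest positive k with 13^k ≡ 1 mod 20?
Powers of 13 mod 20: 13^1≡13, 13^2≡9, 13^3≡17, 13^4≡1. 13^3≡17≢1, so ord ≠ 3. No, the actual order is 4.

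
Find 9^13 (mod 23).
By repeated squaring (mod 23): 9^{1}≡9, 9^{2}≡12, 9^{4}≡6, 9^{8}≡13. Then 9^{13} = 9^{8+4+1} ≡ 13 × 6 × 9 ≡ 12 (mod 23)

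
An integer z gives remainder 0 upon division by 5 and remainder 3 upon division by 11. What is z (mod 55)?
M = 5 × 11 = 55. M₁ = 11, y₁ ≡ 1 (mod 5). M₂ = 5, y₂ ≡ 9 (mod 11). z = 0×11×1 + 3×5×9 ≡ 25 (mod 55)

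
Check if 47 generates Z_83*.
ord_83(47) divides 82. For each prime q|82: 47^{41}≡82, 47^{2}≡51, none ≡ 1. So 47 has order 82 and is a primitive root mod 83.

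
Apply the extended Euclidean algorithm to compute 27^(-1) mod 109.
Extended GCD: 27(-4) + 109(1) = 1. So 27^(-1) ≡ -4 ≡ 105 mod 109. Verify: 27 × 105 = 2835 ≡ 1 mod 109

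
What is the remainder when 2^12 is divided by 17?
By repeated squaring (mod 17): 2^{1}≡2, 2^{2}≡4, 2^{4}≡16, 2^{8}≡1. Then 2^{12} = 2^{8+4} ≡ 1 × 16 ≡ 16 (mod 17)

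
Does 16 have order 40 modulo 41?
16^{5} ≡ 1 (mod 41) and 5 < 40, so ord_41(16) = 5 ≠ 40 and 16 is not a primitive root.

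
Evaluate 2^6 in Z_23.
By repeated squaring mod 23: 2^{1}≡2, 2^{2}≡4, 2^{4}≡16. Then 2^{6} = 2^{4+2} ≡ 16 × 4 ≡ 18 mod 23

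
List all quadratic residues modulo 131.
Quadratic residues modulo 131: {1, 3, 4, 5, 7, 9, 11, 12, 13, 15, 16, 20, 21, 25, 27, 28, 33, 34, 35, 36, 38, 39, 41, 43, 44, 45, 46, 48, 49, 52, 53, 55, 58, 59, 60, 61, 62, 63, 64, 65, 74, 75, 77, 80, 81, 84, 89, 91, 94, 99, 100, 101, 102, 105, 107, 108, 109, 112, 113, 114, 117, 121, 123, 125, 129}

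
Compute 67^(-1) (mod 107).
Since 107 is prime, by Fermat 67^(-1) ≡ 67^{105} ≡ 8 (mod 107). Verify: 67 × 8 = 536 ≡ 1 (mod 107)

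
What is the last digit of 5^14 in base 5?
By repeated squaring mod 5: 5^{1}≡0, 5^{2}≡0, 5^{4}≡0, 5^{8}≡0. Then 5^{14} = 5^{8+4+2} ≡ 0 × 0 × 0 ≡ 0 mod 5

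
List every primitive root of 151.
There are φ(150) = 40 primitive roots mod 151: {6, 7, 12, 13, 14, 15, 30, 35, 48, 51, 52, 54, 56, 61, 63, 71, 77, 82, 89, 93, 96, 102, 104, 106, 108, 109, 111, 112, 114, 115, 117, 120, 126, 129, 130, 133, 134, 140, 141, 146}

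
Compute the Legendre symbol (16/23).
(16/23) = 16^{11} mod 23 = 1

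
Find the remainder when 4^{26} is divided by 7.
By Fermat: 4^{6} ≡ 1 mod 7. 26 = 4×6 + 2. So 4^{26} ≡ 4^{2} ≡ 2 mod 7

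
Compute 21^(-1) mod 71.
Since 71 is prime, by Fermat 21^(-1) ≡ 21^{69} ≡ 44 mod 71. Verify: 21 × 44 = 924 ≡ 1 mod 71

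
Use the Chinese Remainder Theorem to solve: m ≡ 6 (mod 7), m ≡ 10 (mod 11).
M = 7 × 11 = 77. M₁ = 11, y₁ ≡ 2 (mod 7). M₂ = 7, y₂ ≡ 8 (mod 11). m = 6×11×2 + 10×7×8 ≡ 76 (mod 77)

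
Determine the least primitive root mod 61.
g = 2. Powers: [2, 4, 8, 16, 32, 3, 6, ...] generates all 60 non-zero residues.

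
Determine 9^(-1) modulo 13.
Since 13 is prime, by Fermat 9^(-1) ≡ 9^{11} ≡ 3 mod 13. Verify: 9 × 3 = 27 ≡ 1 mod 13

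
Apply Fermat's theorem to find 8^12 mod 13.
By Fermat's Little Theorem, 8^{12} ≡ 1 mod 13 since 13 is prime and gcd(8, 13) = 1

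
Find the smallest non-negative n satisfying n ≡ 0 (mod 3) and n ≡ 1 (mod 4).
M = 3 × 4 = 12. M₁ = 4, y₁ ≡ 1 (mod 3). M₂ = 3, y₂ ≡ 3 (mod 4). n = 0×4×1 + 1×3×3 ≡ 9 (mod 12)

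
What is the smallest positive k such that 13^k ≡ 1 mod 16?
Powers of 13 mod 16: 13^1≡13, 13^2≡9, 13^3≡5, 13^4≡1. ord_16(13) = 4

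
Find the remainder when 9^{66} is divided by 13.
By Fermat: 9^{12} ≡ 1 (mod 13). 66 = 5×12 + 6. So 9^{66} ≡ 9^{6} ≡ 1 (mod 13)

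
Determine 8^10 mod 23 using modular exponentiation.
By repeated squaring (mod 23): 8^{1}≡8, 8^{2}≡18, 8^{4}≡2, 8^{8}≡4. Then 8^{10} = 8^{8+2} ≡ 4 × 18 ≡ 3 (mod 23)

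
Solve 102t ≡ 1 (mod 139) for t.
Since 139 is prime, by Fermat 102^(-1) ≡ 102^{137} ≡ 15 (mod 139). Verify: 102 × 15 = 1530 ≡ 1 (mod 139)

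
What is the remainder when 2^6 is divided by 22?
By repeated squaring mod 22: 2^{1}≡2, 2^{2}≡4, 2^{4}≡16. Then 2^{6} = 2^{4+2} ≡ 16 × 4 ≡ 20 mod 22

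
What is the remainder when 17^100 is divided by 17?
By repeated squaring mod 17: 17^{1}≡0, 17^{2}≡0, 17^{4}≡0, 17^{8}≡0, 17^{16}≡0, 17^{32}≡0, 17^{64}≡0. Then 17^{100} = 17^{64+32+4} ≡ 0 × 0 × 0 ≡ 0 mod 17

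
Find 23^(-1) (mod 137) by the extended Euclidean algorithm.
Extended GCD: 23(6) + 137(-1) = 1. So 23^(-1) ≡ 6 (mod 137). Verify: 23 × 6 = 138 ≡ 1 (mod 137)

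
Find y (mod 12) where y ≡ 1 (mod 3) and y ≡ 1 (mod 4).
M = 3 × 4 = 12. M₁ = 4, y₁ ≡ 1 (mod 3). M₂ = 3, y₂ ≡ 3 (mod 4). y = 1×4×1 + 1×3×3 ≡ 1 (mod 12)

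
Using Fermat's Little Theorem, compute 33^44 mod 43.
By Fermat: 33^{42} ≡ 1 (mod 43). So 33^{44} = 33^{42} · 33^{2} ≡ 33^{2} ≡ 14 (mod 43)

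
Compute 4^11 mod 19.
By repeated squaring (mod 19): 4^{1}≡4, 4^{2}≡16, 4^{4}≡9, 4^{8}≡5. Then 4^{11} = 4^{8+2+1} ≡ 5 × 16 × 4 ≡ 16 (mod 19)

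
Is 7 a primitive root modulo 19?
7^{3} ≡ 1 (mod 19) and 3 < 18, so ord_19(7) = 3 ≠ 18 and 7 is not a primitive root.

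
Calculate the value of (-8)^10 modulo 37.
By repeated squaring (mod 37): (-8)^{1}≡29, (-8)^{2}≡27, (-8)^{4}≡26, (-8)^{8}≡10. Then (-8)^{10} = (-8)^{8+2} ≡ 10 × 27 ≡ 11 (mod 37)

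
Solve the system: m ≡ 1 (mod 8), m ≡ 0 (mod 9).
M = 8 × 9 = 72. M₁ = 9, y₁ ≡ 1 (mod 8). M₂ = 8, y₂ ≡ 8 (mod 9). m = 1×9×1 + 0×8×8 ≡ 9 (mod 72)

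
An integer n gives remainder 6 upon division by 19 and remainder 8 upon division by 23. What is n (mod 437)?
M = 19 × 23 = 437. M₁ = 23, y₁ ≡ 5 (mod 19). M₂ = 19, y₂ ≡ 17 (mod 23). n = 6×23×5 + 8×19×17 ≡ 215 (mod 437)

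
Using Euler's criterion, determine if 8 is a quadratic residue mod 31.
By Euler's criterion: 8^{15} ≡ 1 (mod 31). Since this equals 1, 8 is a QR.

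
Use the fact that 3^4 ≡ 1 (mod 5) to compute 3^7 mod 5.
By Fermat: 3^{4} ≡ 1 (mod 5). So 3^{7} = 3^{4} · 3^{3} ≡ 3^{3} ≡ 2 (mod 5)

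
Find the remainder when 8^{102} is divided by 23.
By Fermat: 8^{22} ≡ 1 (mod 23). 102 = 4×22 + 14. So 8^{102} ≡ 8^{14} ≡ 6 (mod 23)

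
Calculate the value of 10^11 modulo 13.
By repeated squaring (mod 13): 10^{1}≡10, 10^{2}≡9, 10^{4}≡3, 10^{8}≡9. Then 10^{11} = 10^{8+2+1} ≡ 9 × 9 × 10 ≡ 4 (mod 13)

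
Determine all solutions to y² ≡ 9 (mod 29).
The square roots of 9 mod 29 are 26 and 3. Verify: 26² = 676 ≡ 9 (mod 29)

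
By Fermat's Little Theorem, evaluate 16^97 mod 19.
By Fermat: 16^{18} ≡ 1 mod 19. 97 = 5×18 + 7. So 16^{97} ≡ 16^{7} ≡ 17 mod 19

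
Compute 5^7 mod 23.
By repeated squaring mod 23: 5^{1}≡5, 5^{2}≡2, 5^{4}≡4. Then 5^{7} = 5^{4+2+1} ≡ 4 × 2 × 5 ≡ 17 mod 23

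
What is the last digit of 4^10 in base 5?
Using Fermat: 4^{4} ≡ 1 mod 5. 10 ≡ 2 mod 4. So 4^{10} ≡ 4^{2} ≡ 1 mod 5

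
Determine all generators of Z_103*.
There are φ(102) = 32 primitive roots mod 103: {5, 6, 11, 12, 20, 21, 35, 40, 43, 44, 45, 48, 51, 53, 54, 62, 65, 67, 70, 71, 74, 75, 77, 78, 84, 85, 86, 87, 88, 96, 99, 101}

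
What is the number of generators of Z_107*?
There are φ(107-1) = φ(106) = 52 primitive roots modulo 107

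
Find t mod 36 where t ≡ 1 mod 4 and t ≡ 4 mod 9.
M = 4 × 9 = 36. M₁ = 9, y₁ ≡ 1 mod 4. M₂ = 4, y₂ ≡ 7 mod 9. t = 1×9×1 + 4×4×7 ≡ 13 mod 36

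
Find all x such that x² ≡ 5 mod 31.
The square roots of 5 mod 31 are 25 and 6. Verify: 25² = 625 ≡ 5 mod 31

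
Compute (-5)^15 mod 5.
By repeated squaring mod 5: (-5)^{1}≡0, (-5)^{2}≡0, (-5)^{4}≡0, (-5)^{8}≡0. Then (-5)^{15} = (-5)^{8+4+2+1} ≡ 0 × 0 × 0 × 0 ≡ 0 mod 5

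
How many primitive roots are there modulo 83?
There are φ(83-1) = φ(82) = 40 primitive roots modulo 83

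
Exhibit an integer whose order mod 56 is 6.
51 has order 6 mod 56 since 51^{6} ≡ 1 mod 56 and no smaller power works.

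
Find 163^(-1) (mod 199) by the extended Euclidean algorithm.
Extended GCD: 163(-94) + 199(77) = 1. So 163^(-1) ≡ -94 ≡ 105 (mod 199). Verify: 163 × 105 = 17115 ≡ 1 (mod 199)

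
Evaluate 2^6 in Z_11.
By repeated squaring (mod 11): 2^{1}≡2, 2^{2}≡4, 2^{4}≡5. Then 2^{6} = 2^{4+2} ≡ 5 × 4 ≡ 9 (mod 11)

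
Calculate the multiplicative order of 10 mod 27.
Powers of 10 mod 27: 10^1≡10, 10^2≡19, 10^3≡1. ord_27(10) = 3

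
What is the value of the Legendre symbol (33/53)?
(33/53) = 33^{26} mod 53 = -1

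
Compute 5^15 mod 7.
Using Fermat: 5^{6} ≡ 1 (mod 7). 15 ≡ 3 (mod 6). So 5^{15} ≡ 5^{3} ≡ 6 (mod 7)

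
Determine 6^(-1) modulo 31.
Since 31 is prime, by Fermat 6^(-1) ≡ 6^{29} ≡ 26 mod 31. Verify: 6 × 26 = 156 ≡ 1 mod 31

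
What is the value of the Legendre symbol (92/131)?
(92/131) = 92^{65} mod 131 = -1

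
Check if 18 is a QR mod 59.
By Euler's criterion: 18^{29} ≡ 58 mod 59. Since this equals -1 (≡ 58), 18 is not a QR.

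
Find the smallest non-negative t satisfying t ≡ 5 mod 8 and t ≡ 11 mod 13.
M = 8 × 13 = 104. M₁ = 13, y₁ ≡ 5 mod 8. M₂ = 8, y₂ ≡ 5 mod 13. t = 5×13×5 + 11×8×5 ≡ 37 mod 104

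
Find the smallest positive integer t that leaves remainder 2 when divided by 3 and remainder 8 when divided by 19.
M = 3 × 19 = 57. M₁ = 19, y₁ ≡ 1 (mod 3). M₂ = 3, y₂ ≡ 13 (mod 19). t = 2×19×1 + 8×3×13 ≡ 8 (mod 57)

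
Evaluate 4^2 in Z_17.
4^{2} = 16 ≡ 16 mod 17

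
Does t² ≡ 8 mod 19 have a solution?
By Euler's criterion: 8^{9} ≡ 18 mod 19. Since this equals -1 (≡ 18), 8 is not a QR.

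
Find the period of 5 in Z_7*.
Powers of 5 mod 7: 5^1≡5, 5^2≡4, 5^3≡6, 5^4≡2, 5^5≡3, 5^6≡1. So the order of 5 is 6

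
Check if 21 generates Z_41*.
21^{20} ≡ 1 mod 41 and 20 < 40, so ord_41(21) = 20 ≠ 40 and 21 is not a primitive root.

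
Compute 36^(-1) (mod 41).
Since 41 is prime, by Fermat 36^(-1) ≡ 36^{39} ≡ 8 (mod 41). Verify: 36 × 8 = 288 ≡ 1 (mod 41)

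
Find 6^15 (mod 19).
By repeated squaring (mod 19): 6^{1}≡6, 6^{2}≡17, 6^{4}≡4, 6^{8}≡16. Then 6^{15} = 6^{8+4+2+1} ≡ 16 × 4 × 17 × 6 ≡ 11 (mod 19)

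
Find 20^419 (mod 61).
Using Fermat: 20^{60} ≡ 1 (mod 61). 419 ≡ 59 (mod 60). So 20^{419} ≡ 20^{59} ≡ 58 (mod 61)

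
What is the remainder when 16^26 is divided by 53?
By repeated squaring mod 53: 16^{1}≡16, 16^{2}≡44, 16^{4}≡28, 16^{8}≡42, 16^{16}≡15. Then 16^{26} = 16^{16+8+2} ≡ 15 × 42 × 44 ≡ 1 mod 53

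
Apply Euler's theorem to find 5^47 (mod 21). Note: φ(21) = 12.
By Euler: 5^{12} ≡ 1 (mod 21) since gcd(5, 21) = 1. 47 = 3×12 + 11. So 5^{47} ≡ 5^{11} ≡ 17 (mod 21)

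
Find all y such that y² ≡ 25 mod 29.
The square roots of 25 mod 29 are 24 and 5. Verify: 24² = 576 ≡ 25 mod 29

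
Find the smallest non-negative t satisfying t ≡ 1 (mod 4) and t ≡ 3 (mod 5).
M = 4 × 5 = 20. M₁ = 5, y₁ ≡ 1 (mod 4). M₂ = 4, y₂ ≡ 4 (mod 5). t = 1×5×1 + 3×4×4 ≡ 13 (mod 20)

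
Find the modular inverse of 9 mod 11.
Since 11 is prime, by Fermat 9^(-1) ≡ 9^{9} ≡ 5 mod 11. Verify: 9 × 5 = 45 ≡ 1 mod 11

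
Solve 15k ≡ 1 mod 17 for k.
Since 17 is prime, by Fermat 15^(-1) ≡ 15^{15} ≡ 8 mod 17. Verify: 15 × 8 = 120 ≡ 1 mod 17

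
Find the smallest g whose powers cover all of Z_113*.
g = 3. Powers: [3, 9, 27, 81, 17, 51, ...] generates all 112 non-zero residues.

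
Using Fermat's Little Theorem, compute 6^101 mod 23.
By Fermat: 6^{22} ≡ 1 mod 23. 101 = 4×22 + 13. So 6^{101} ≡ 6^{13} ≡ 13 mod 23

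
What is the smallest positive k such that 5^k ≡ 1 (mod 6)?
Powers of 5 mod 6: 5^1≡5, 5^2≡1. Order = 2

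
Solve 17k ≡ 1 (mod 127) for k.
Since 127 is prime, by Fermat 17^(-1) ≡ 17^{125} ≡ 15 (mod 127). Verify: 17 × 15 = 255 ≡ 1 (mod 127)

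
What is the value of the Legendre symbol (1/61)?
(1/61) = 1^{30} mod 61 = 1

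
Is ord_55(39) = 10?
Powers of 39 mod 55: 39^1≡39, 39^2≡36, 39^3≡29, 39^4≡31, 39^5≡54, 39^6≡16, 39^7≡19, 39^8≡26, 39^9≡24, 39^10≡1. First k with 39^k≡1 is k=10. Yes, ord_55(39) = 10.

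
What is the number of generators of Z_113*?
There are φ(113-1) = φ(112) = 48 primitive roots modulo 113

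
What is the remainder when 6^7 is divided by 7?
Using Fermat: 6^{6} ≡ 1 mod 7. 7 ≡ 1 mod 6. So 6^{7} ≡ 6^{1} ≡ 6 mod 7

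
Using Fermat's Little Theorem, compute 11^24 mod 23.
By Fermat: 11^{22} ≡ 1 mod 23. So 11^{24} = 11^{22} · 11^{2} ≡ 11^{2} ≡ 6 mod 23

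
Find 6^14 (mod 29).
By repeated squaring (mod 29): 6^{1}≡6, 6^{2}≡7, 6^{4}≡20, 6^{8}≡23. Then 6^{14} = 6^{8+4+2} ≡ 23 × 20 × 7 ≡ 1 (mod 29)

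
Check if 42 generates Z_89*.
42^{44} ≡ 1 mod 89 and 44 < 88, so ord_89(42) = 44 ≠ 88 and 42 is not a primitive root.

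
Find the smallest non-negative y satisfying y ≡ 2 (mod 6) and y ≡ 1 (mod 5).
M = 6 × 5 = 30. M₁ = 5, y₁ ≡ 5 (mod 6). M₂ = 6, y₂ ≡ 1 (mod 5). y = 2×5×5 + 1×6×1 ≡ 26 (mod 30)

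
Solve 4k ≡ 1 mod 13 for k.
Since 13 is prime, by Fermat 4^(-1) ≡ 4^{11} ≡ 10 mod 13. Verify: 4 × 10 = 40 ≡ 1 mod 13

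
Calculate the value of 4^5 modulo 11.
By repeated squaring mod 11: 4^{1}≡4, 4^{2}≡5, 4^{4}≡3. Then 4^{5} = 4^{4+1} ≡ 3 × 4 ≡ 1 mod 11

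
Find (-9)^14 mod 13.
Using Fermat: (-9)^{12} ≡ 1 mod 13. 14 ≡ 2 mod 12. So (-9)^{14} ≡ (-9)^{2} ≡ 3 mod 13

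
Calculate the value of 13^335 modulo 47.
Using Fermat: 13^{46} ≡ 1 mod 47. 335 ≡ 13 mod 46. So 13^{335} ≡ 13^{13} ≡ 23 mod 47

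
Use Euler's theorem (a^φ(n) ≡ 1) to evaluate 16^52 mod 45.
By Euler: 16^{24} ≡ 1 mod 45 since gcd(16, 45) = 1. 52 = 2×24 + 4. So 16^{52} ≡ 16^{4} ≡ 16 mod 45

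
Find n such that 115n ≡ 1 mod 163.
Since 163 is prime, by Fermat 115^(-1) ≡ 115^{161} ≡ 146 mod 163. Verify: 115 × 146 = 16790 ≡ 1 mod 163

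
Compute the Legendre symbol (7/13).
(7/13) = 7^{6} mod 13 = -1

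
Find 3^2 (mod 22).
3^{2} = 9 ≡ 9 (mod 22)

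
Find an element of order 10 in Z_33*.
19 has order 10 mod 33 since 19^{10} ≡ 1 mod 33 and no smaller power works.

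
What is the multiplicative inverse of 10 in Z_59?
Since 59 is prime, by Fermat 10^(-1) ≡ 10^{57} ≡ 6 (mod 59). Verify: 10 × 6 = 60 ≡ 1 (mod 59)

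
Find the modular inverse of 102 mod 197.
Since 197 is prime, by Fermat 102^(-1) ≡ 102^{195} ≡ 141 (mod 197). Verify: 102 × 141 = 14382 ≡ 1 (mod 197)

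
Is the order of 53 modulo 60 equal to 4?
Powers of 53 mod 60: 53^1≡53, 53^2≡49, 53^3≡17, 53^4≡1. First k with 53^k≡1 is k=4. Yes, ord_60(53) = 4.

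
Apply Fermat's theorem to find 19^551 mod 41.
By Fermat: 19^{40} ≡ 1 mod 41. 551 ≡ 31 mod 40. So 19^{551} ≡ 19^{31} ≡ 7 mod 41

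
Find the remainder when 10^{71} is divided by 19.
By Fermat: 10^{18} ≡ 1 (mod 19). 71 = 3×18 + 17. So 10^{71} ≡ 10^{17} ≡ 2 (mod 19)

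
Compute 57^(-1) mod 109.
Since 109 is prime, by Fermat 57^(-1) ≡ 57^{107} ≡ 44 mod 109. Verify: 57 × 44 = 2508 ≡ 1 mod 109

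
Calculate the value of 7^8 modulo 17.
By repeated squaring mod 17: 7^{1}≡7, 7^{2}≡15, 7^{4}≡4, 7^{8}≡16. So 7^{8} ≡ 16 mod 17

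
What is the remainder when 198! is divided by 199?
By Wilson's theorem, (198)! ≡ -1 ≡ 198 (mod 199)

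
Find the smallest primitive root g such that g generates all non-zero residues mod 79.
g = 3. Powers: [3, 9, 27, 2, 6, 18, ...] generates all 78 non-zero residues.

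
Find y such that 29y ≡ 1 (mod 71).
Since 71 is prime, by Fermat 29^(-1) ≡ 29^{69} ≡ 49 (mod 71). Verify: 29 × 49 = 1421 ≡ 1 (mod 71)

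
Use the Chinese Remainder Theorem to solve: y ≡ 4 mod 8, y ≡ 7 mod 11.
M = 8 × 11 = 88. M₁ = 11, y₁ ≡ 3 mod 8. M₂ = 8, y₂ ≡ 7 mod 11. y = 4×11×3 + 7×8×7 ≡ 84 mod 88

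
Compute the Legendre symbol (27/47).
(27/47) = 27^{23} mod 47 = 1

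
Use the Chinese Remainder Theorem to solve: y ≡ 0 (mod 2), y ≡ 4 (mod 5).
M = 2 × 5 = 10. M₁ = 5, y₁ ≡ 1 (mod 2). M₂ = 2, y₂ ≡ 3 (mod 5). y = 0×5×1 + 4×2×3 ≡ 4 (mod 10)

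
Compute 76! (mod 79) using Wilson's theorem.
(78)! = (76)! × (77) × (78) ≡ -1 (mod 79). So (76)! ≡ -1 × [(78)(77)]^(-1) ≡ 39 (mod 79)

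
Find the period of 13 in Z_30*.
Powers of 13 mod 30: 13^1≡13, 13^2≡19, 13^3≡7, 13^4≡1. Order = 4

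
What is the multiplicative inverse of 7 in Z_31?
Since 31 is prime, by Fermat 7^(-1) ≡ 7^{29} ≡ 9 (mod 31). Verify: 7 × 9 = 63 ≡ 1 (mod 31)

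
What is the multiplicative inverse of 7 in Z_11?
Since 11 is prime, by Fermat 7^(-1) ≡ 7^{9} ≡ 8 mod 11. Verify: 7 × 8 = 56 ≡ 1 mod 11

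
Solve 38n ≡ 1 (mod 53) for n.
Since 53 is prime, by Fermat 38^(-1) ≡ 38^{51} ≡ 7 (mod 53). Verify: 38 × 7 = 266 ≡ 1 (mod 53)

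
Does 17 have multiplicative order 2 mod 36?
Powers of 17 mod 36: 17^1≡17, 17^2≡1. First k with 17^k≡1 is k=2. Yes, ord_36(17) = 2.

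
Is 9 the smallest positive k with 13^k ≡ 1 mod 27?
Powers of 13 mod 27: 13^1≡13, 13^2≡7, 13^3≡10, 13^4≡22, 13^5≡16, 13^6≡19, 13^7≡4, 13^8≡25, 13^9≡1. First k with 13^k≡1 is k=9. Yes, ord_27(13) = 9.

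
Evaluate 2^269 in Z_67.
Using Fermat: 2^{66} ≡ 1 (mod 67). 269 ≡ 5 (mod 66). So 2^{269} ≡ 2^{5} ≡ 32 (mod 67)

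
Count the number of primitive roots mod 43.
A prime p has φ(p-1) primitive roots; here φ(42) = 12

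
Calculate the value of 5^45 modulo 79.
By repeated squaring mod 79: 5^{1}≡5, 5^{2}≡25, 5^{4}≡72, 5^{8}≡49, 5^{16}≡31, 5^{32}≡13. Then 5^{45} = 5^{32+8+4+1} ≡ 13 × 49 × 72 × 5 ≡ 62 mod 79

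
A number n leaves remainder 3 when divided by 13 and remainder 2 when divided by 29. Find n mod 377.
M = 13 × 29 = 377. M₁ = 29, y₁ ≡ 9 mod 13. M₂ = 13, y₂ ≡ 9 mod 29. n = 3×29×9 + 2×13×9 ≡ 263 mod 377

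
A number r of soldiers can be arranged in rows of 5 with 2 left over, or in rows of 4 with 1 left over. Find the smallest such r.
M = 5 × 4 = 20. M₁ = 4, y₁ ≡ 4 mod 5. M₂ = 5, y₂ ≡ 1 mod 4. r = 2×4×4 + 1×5×1 ≡ 17 mod 20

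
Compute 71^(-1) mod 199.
Since 199 is prime, by Fermat 71^(-1) ≡ 71^{197} ≡ 185 mod 199. Verify: 71 × 185 = 13135 ≡ 1 mod 199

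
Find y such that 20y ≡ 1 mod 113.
Since 113 is prime, by Fermat 20^(-1) ≡ 20^{111} ≡ 17 mod 113. Verify: 20 × 17 = 340 ≡ 1 mod 113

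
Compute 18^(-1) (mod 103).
Since 103 is prime, by Fermat 18^(-1) ≡ 18^{101} ≡ 63 (mod 103). Verify: 18 × 63 = 1134 ≡ 1 (mod 103)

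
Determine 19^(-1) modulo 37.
Since 37 is prime, by Fermat 19^(-1) ≡ 19^{35} ≡ 2 (mod 37). Verify: 19 × 2 = 38 ≡ 1 (mod 37)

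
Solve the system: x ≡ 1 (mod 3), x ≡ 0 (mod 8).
M = 3 × 8 = 24. M₁ = 8, y₁ ≡ 2 (mod 3). M₂ = 3, y₂ ≡ 3 (mod 8). x = 1×8×2 + 0×3×3 ≡ 16 (mod 24)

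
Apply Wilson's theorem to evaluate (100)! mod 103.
(102)! = (100)! × (101) × (102) ≡ -1 mod 103. So (100)! ≡ -1 × [(102)(101)]^(-1) ≡ 51 mod 103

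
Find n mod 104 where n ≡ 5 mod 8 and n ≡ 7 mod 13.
M = 8 × 13 = 104. M₁ = 13, y₁ ≡ 5 mod 8. M₂ = 8, y₂ ≡ 5 mod 13. n = 5×13×5 + 7×8×5 ≡ 85 mod 104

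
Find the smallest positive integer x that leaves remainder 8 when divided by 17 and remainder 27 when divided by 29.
M = 17 × 29 = 493. M₁ = 29, y₁ ≡ 10 mod 17. M₂ = 17, y₂ ≡ 12 mod 29. x = 8×29×10 + 27×17×12 ≡ 433 mod 493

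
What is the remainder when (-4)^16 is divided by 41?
By repeated squaring mod 41: (-4)^{1}≡37, (-4)^{2}≡16, (-4)^{4}≡10, (-4)^{8}≡18, (-4)^{16}≡37. So (-4)^{16} ≡ 37 mod 41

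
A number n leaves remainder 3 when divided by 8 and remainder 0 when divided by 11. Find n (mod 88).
M = 8 × 11 = 88. M₁ = 11, y₁ ≡ 3 (mod 8). M₂ = 8, y₂ ≡ 7 (mod 11). n = 3×11×3 + 0×8×7 ≡ 11 (mod 88)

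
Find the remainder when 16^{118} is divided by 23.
By Fermat: 16^{22} ≡ 1 (mod 23). 118 = 5×22 + 8. So 16^{118} ≡ 16^{8} ≡ 12 (mod 23)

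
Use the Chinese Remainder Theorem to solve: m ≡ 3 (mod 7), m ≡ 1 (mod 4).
M = 7 × 4 = 28. M₁ = 4, y₁ ≡ 2 (mod 7). M₂ = 7, y₂ ≡ 3 (mod 4). m = 3×4×2 + 1×7×3 ≡ 17 (mod 28)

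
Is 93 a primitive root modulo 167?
93^{83} ≡ 1 (mod 167) and 83 < 166, so ord_167(93) = 83 ≠ 166 and 93 is not a primitive root.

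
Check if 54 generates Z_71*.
54^{5} ≡ 1 mod 71 and 5 < 70, so ord_71(54) = 5 ≠ 70 and 54 is not a primitive root.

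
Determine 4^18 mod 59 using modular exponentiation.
By repeated squaring mod 59: 4^{1}≡4, 4^{2}≡16, 4^{4}≡20, 4^{8}≡46, 4^{16}≡51. Then 4^{18} = 4^{16+2} ≡ 51 × 16 ≡ 49 mod 59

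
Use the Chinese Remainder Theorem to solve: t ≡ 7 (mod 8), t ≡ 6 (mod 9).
M = 8 × 9 = 72. M₁ = 9, y₁ ≡ 1 (mod 8). M₂ = 8, y₂ ≡ 8 (mod 9). t = 7×9×1 + 6×8×8 ≡ 15 (mod 72)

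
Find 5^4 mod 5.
5^{4} = 625 ≡ 0 mod 5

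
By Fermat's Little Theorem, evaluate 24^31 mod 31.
By Fermat: 24^{30} ≡ 1 mod 31. So 24^{31} = 24^{30} · 24^{1} ≡ 24^{1} ≡ 24 mod 31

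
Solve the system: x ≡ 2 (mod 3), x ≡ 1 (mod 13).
M = 3 × 13 = 39. M₁ = 13, y₁ ≡ 1 (mod 3). M₂ = 3, y₂ ≡ 9 (mod 13). x = 2×13×1 + 1×3×9 ≡ 14 (mod 39)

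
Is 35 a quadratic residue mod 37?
By Euler's criterion: 35^{18} ≡ 36 (mod 37). Since this equals -1 (≡ 36), 35 is not a QR.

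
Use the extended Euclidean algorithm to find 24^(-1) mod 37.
Extended GCD: 24(17) + 37(-11) = 1. So 24^(-1) ≡ 17 (mod 37). Verify: 24 × 17 = 408 ≡ 1 (mod 37)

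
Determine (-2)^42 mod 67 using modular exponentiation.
By repeated squaring (mod 67): (-2)^{1}≡65, (-2)^{2}≡4, (-2)^{4}≡16, (-2)^{8}≡55, (-2)^{16}≡10, (-2)^{32}≡33. Then (-2)^{42} = (-2)^{32+8+2} ≡ 33 × 55 × 4 ≡ 24 (mod 67)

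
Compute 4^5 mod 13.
By repeated squaring (mod 13): 4^{1}≡4, 4^{2}≡3, 4^{4}≡9. Then 4^{5} = 4^{4+1} ≡ 9 × 4 ≡ 10 (mod 13)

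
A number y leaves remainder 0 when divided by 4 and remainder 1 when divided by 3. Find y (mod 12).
M = 4 × 3 = 12. M₁ = 3, y₁ ≡ 3 (mod 4). M₂ = 4, y₂ ≡ 1 (mod 3). y = 0×3×3 + 1×4×1 ≡ 4 (mod 12)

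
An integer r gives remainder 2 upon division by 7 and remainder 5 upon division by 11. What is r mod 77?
M = 7 × 11 = 77. M₁ = 11, y₁ ≡ 2 mod 7. M₂ = 7, y₂ ≡ 8 mod 11. r = 2×11×2 + 5×7×8 ≡ 16 mod 77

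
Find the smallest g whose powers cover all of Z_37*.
g = 2. Powers: [2, 4, 8, 16, 32, 27, 17, 34, ...] generates all 36 non-zero residues.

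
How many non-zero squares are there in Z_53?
The squaring map on Z_53* is 2-to-1, so there are (52)/2 = 26 QRs.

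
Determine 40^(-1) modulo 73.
Since 73 is prime, by Fermat 40^(-1) ≡ 40^{71} ≡ 42 mod 73. Verify: 40 × 42 = 1680 ≡ 1 mod 73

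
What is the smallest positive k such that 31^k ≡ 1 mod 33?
Powers of 31 mod 33: 31^1≡31, 31^2≡4, 31^3≡25, 31^4≡16, 31^5≡1. Order = 5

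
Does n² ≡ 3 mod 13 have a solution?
By Euler's criterion: 3^{6} ≡ 1 mod 13. Since this equals 1, 3 is a QR.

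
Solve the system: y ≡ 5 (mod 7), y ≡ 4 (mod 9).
M = 7 × 9 = 63. M₁ = 9, y₁ ≡ 4 (mod 7). M₂ = 7, y₂ ≡ 4 (mod 9). y = 5×9×4 + 4×7×4 ≡ 40 (mod 63)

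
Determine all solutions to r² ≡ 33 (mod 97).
The square roots of 33 mod 97 are 79 and 18. Verify: 79² = 6241 ≡ 33 (mod 97)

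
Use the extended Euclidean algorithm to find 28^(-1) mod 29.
Extended GCD: 28(-1) + 29(1) = 1. So 28^(-1) ≡ -1 ≡ 28 mod 29. Verify: 28 × 28 = 784 ≡ 1 mod 29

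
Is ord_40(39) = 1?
Powers of 39 mod 40: 39^1≡39, 39^2≡1. 39^1≡39≢1, so ord ≠ 1. No, the actual order is 2.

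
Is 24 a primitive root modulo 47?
24^{23} ≡ 1 (mod 47) and 23 < 46, so ord_47(24) = 23 ≠ 46 and 24 is not a primitive root.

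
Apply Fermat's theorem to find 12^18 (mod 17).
By Fermat: 12^{16} ≡ 1 (mod 17). So 12^{18} = 12^{16} · 12^{2} ≡ 12^{2} ≡ 8 (mod 17)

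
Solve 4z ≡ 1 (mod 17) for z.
Since 17 is prime, by Fermat 4^(-1) ≡ 4^{15} ≡ 13 (mod 17). Verify: 4 × 13 = 52 ≡ 1 (mod 17)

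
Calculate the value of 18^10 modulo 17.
By repeated squaring mod 17: 18^{1}≡1, 18^{2}≡1, 18^{4}≡1, 18^{8}≡1. Then 18^{10} = 18^{8+2} ≡ 1 × 1 ≡ 1 mod 17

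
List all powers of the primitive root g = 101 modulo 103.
101^1, 101^2, ..., 101^{102} mod 103: [101, 4, 95, 16, 71, 64, 78, 50, 3, 97, 12, 79, 48, 7, 89, 28, 47, 9, 85, 36, 31, 41, 21, 61, 84, 38, 27, 49, 5, 93, 20, 63, 80, 46, 11, 81, 44, 15, 73, 60, 86, 34, 35, 33, 37, 29, 45, 13, 77, 52, 102, 2, 99, 8, 87, 32, 39, 25, 53, 100, 6, 91, 24, 55, 96, 14, 75, 56, 94, 18, 67, 72, 62, 82, 42, 19, 65, 76, 54, 98, 10, 83, 40, 23, 57, 92, 22, 59, 88, 30, 43, 17, 69, 68, 70, 66, 74, 58, 90, 26, 51, 1]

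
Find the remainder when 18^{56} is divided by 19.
By Fermat: 18^{18} ≡ 1 mod 19. 56 = 3×18 + 2. So 18^{56} ≡ 18^{2} ≡ 1 mod 19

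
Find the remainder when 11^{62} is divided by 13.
By Fermat: 11^{12} ≡ 1 mod 13. 62 = 5×12 + 2. So 11^{62} ≡ 11^{2} ≡ 4 mod 13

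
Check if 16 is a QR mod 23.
By Euler's criterion: 16^{11} ≡ 1 mod 23. Since this equals 1, 16 is a QR.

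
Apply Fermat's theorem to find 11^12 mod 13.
By Fermat's Little Theorem, 11^{12} ≡ 1 mod 13 since 13 is prime and gcd(11, 13) = 1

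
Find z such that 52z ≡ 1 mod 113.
Since 113 is prime, by Fermat 52^(-1) ≡ 52^{111} ≡ 50 mod 113. Verify: 52 × 50 = 2600 ≡ 1 mod 113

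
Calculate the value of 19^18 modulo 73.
By repeated squaring (mod 73): 19^{1}≡19, 19^{2}≡69, 19^{4}≡16, 19^{8}≡37, 19^{16}≡55. Then 19^{18} = 19^{16+2} ≡ 55 × 69 ≡ 72 (mod 73)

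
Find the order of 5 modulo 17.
Powers of 5 mod 17: 5^1≡5, 5^2≡8, 5^3≡6, 5^4≡13, 5^5≡14, 5^6≡2, 5^7≡10, 5^8≡16, 5^9≡12, 5^10≡9, 5^11≡11, 5^12≡4, 5^13≡3, 5^14≡15, 5^15≡7, 5^16≡1. Order = 16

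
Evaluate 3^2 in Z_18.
3^{2} = 9 ≡ 9 (mod 18)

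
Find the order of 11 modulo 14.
Powers of 11 mod 14: 11^1≡11, 11^2≡9, 11^3≡1. Order = 3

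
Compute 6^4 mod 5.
6^{4} = 1296 ≡ 1 mod 5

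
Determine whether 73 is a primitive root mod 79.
73^{39} ≡ 1 (mod 79) and 39 < 78, so ord_79(73) = 39 ≠ 78 and 73 is not a primitive root.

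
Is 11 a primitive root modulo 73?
ord_73(11) divides 72. For each prime q|72: 11^{36}≡72, 11^{24}≡8, none ≡ 1. So 11 has order 72 and is a primitive root mod 73.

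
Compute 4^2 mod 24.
4^{2} = 16 ≡ 16 mod 24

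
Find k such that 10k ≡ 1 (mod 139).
Since 139 is prime, by Fermat 10^(-1) ≡ 10^{137} ≡ 14 (mod 139). Verify: 10 × 14 = 140 ≡ 1 (mod 139)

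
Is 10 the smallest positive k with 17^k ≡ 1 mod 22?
Powers of 17 mod 22: 17^1≡17, 17^2≡3, 17^3≡7, 17^4≡9, 17^5≡21, 17^6≡5, 17^7≡19, 17^8≡15, 17^9≡13, 17^10≡1. First k with 17^k≡1 is k=10. Yes, ord_22(17) = 10.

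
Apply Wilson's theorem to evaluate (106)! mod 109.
(108)! = (106)! × (107) × (108) ≡ -1 (mod 109). So (106)! ≡ -1 × [(108)(107)]^(-1) ≡ 54 (mod 109)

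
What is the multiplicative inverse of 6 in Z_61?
Since 61 is prime, by Fermat 6^(-1) ≡ 6^{59} ≡ 51 mod 61. Verify: 6 × 51 = 306 ≡ 1 mod 61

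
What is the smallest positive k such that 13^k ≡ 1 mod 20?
Powers of 13 mod 20: 13^1≡13, 13^2≡9, 13^3≡17, 13^4≡1. ord_20(13) = 4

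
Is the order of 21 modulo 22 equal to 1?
Powers of 21 mod 22: 21^1≡21, 21^2≡1. 21^1≡21≢1, so ord ≠ 1. No, the actual order is 2.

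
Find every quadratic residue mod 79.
Quadratic residues modulo 79: {1, 2, 4, 5, 8, 9, 10, 11, 13, 16, 18, 19, 20, 21, 22, 23, 25, 26, 31, 32, 36, 38, 40, 42, 44, 45, 46, 49, 50, 51, 52, 55, 62, 64, 65, 67, 72, 73, 76}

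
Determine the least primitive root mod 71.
g = 7. Powers: [7, 49, 59, 58, 51, 2, ...] generates all 70 non-zero residues.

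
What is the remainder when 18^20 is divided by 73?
By repeated squaring (mod 73): 18^{1}≡18, 18^{2}≡32, 18^{4}≡2, 18^{8}≡4, 18^{16}≡16. Then 18^{20} = 18^{16+4} ≡ 16 × 2 ≡ 32 (mod 73)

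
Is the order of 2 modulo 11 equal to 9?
Powers of 2 mod 11: 2^1≡2, 2^2≡4, 2^3≡8, 2^4≡5, 2^5≡10, 2^6≡9, 2^7≡7, 2^8≡3, 2^9≡6, 2^10≡1. 2^9≡6≢1, so ord ≠ 9. No, the actual order is 10.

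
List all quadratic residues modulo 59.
Quadratic residues modulo 59: {1, 3, 4, 5, 7, 9, 12, 15, 16, 17, 19, 20, 21, 22, 25, 26, 27, 28, 29, 35, 36, 41, 45, 46, 48, 49, 51, 53, 57}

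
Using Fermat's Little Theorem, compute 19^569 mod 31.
By Fermat: 19^{30} ≡ 1 (mod 31). 569 ≡ 29 (mod 30). So 19^{569} ≡ 19^{29} ≡ 18 (mod 31)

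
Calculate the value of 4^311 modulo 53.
Using Fermat: 4^{52} ≡ 1 (mod 53). 311 ≡ 51 (mod 52). So 4^{311} ≡ 4^{51} ≡ 40 (mod 53)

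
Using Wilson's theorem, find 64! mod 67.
(66)! = (64)! × (65) × (66) ≡ -1 mod 67. So (64)! ≡ -1 × [(66)(65)]^(-1) ≡ 33 mod 67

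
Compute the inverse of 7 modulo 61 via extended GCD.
Extended GCD: 7(-26) + 61(3) = 1. So 7^(-1) ≡ -26 ≡ 35 (mod 61). Verify: 7 × 35 = 245 ≡ 1 (mod 61)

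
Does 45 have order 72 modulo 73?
ord_73(45) divides 72. For each prime q|72: 45^{36}≡72, 45^{24}≡8, none ≡ 1. So 45 has order 72 and is a primitive root mod 73.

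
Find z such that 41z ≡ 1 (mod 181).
Since 181 is prime, by Fermat 41^(-1) ≡ 41^{179} ≡ 53 (mod 181). Verify: 41 × 53 = 2173 ≡ 1 (mod 181)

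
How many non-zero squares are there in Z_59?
For prime 59, there are (p-1)/2 = (59-1)/2 = 29 quadratic residues (excluding 0).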